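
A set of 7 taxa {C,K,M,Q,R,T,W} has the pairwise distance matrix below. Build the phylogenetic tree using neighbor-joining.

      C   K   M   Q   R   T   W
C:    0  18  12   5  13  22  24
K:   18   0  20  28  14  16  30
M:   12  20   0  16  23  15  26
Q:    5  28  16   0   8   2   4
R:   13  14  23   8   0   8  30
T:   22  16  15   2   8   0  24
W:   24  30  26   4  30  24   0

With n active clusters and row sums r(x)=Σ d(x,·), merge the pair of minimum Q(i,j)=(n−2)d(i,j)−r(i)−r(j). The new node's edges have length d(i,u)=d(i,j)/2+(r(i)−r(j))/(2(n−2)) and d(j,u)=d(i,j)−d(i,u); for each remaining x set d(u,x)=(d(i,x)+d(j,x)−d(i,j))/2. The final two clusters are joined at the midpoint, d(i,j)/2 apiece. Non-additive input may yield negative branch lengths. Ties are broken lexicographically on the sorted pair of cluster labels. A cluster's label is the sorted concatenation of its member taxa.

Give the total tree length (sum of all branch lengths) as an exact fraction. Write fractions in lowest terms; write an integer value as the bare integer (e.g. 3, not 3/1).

387/8

1. join Q+W (d=4, Q=-181) ⇒ QW; edges |Q|=-11/2, |W|=19/2
  updated: d(C,QW)=25/2, d(K,QW)=27, d(M,QW)=19, d(QW,R)=17, d(QW,T)=11
2. join C+M (d=12, Q=-237/2) ⇒ CM; edges |C|=73/16, |M|=119/16
  updated: d(CM,K)=13, d(CM,QW)=39/4, d(CM,R)=12, d(CM,T)=25/2
3. join CM+QW (d=39/4, Q=-331/4) ⇒ CMQW; edges |CM|=47/24, |QW|=187/24
  updated: d(CMQW,K)=121/8, d(CMQW,R)=77/8, d(CMQW,T)=55/8
4. join CMQW+T (d=55/8, Q=-195/4) ⇒ CMQTW; edges |CMQW|=29/8, |T|=13/4
  updated: d(CMQTW,K)=97/8, d(CMQTW,R)=43/8
5. join CMQTW+K (d=97/8, Q=-63/2) ⇒ CKMQTW; edges |CMQTW|=7/4, |K|=83/8
  updated: d(CKMQTW,R)=29/8
6. join CKMQTW+R (d=29/8) ⇒ CKMQRTW; edges |CKMQTW|=29/16, |R|=29/16
final tree: (((((C:73/16,M:119/16):47/24,(Q:-11/2,W:19/2):187/24):29/8,T:13/4):7/4,K:83/8):29/16,R:29/16)
total length: 387/8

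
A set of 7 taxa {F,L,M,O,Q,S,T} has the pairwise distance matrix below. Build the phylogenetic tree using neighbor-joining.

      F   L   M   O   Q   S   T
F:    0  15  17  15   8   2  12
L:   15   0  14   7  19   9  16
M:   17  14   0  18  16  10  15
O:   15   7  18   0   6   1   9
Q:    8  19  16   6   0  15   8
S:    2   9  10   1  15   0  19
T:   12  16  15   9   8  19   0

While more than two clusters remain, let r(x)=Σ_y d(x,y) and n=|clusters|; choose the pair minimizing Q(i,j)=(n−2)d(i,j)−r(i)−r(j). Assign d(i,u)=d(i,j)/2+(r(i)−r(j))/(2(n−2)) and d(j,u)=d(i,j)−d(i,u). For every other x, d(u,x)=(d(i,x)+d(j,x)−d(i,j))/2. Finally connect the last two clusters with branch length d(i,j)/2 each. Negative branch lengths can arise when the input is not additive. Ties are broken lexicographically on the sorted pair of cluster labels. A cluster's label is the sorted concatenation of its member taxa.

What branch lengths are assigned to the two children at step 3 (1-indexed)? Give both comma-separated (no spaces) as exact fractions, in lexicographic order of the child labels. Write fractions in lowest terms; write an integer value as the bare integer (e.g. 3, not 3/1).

3/2,2

1. join F+S (d=2, Q=-115) ⇒ FS; edges |F|=23/10, |S|=-3/10
  updated: d(FS,L)=11, d(FS,M)=25/2, d(FS,O)=7, d(FS,Q)=21/2, d(FS,T)=29/2
2. join Q+T (d=8, Q=-90) ⇒ QT; edges |Q|=29/8, |T|=35/8
  updated: d(FS,QT)=17/2, d(L,QT)=27/2, d(M,QT)=23/2, d(O,QT)=7/2
3. join O+QT (d=7/2, Q=-62) ⇒ OQT; edges |O|=3/2, |QT|=2
  updated: d(FS,OQT)=6, d(L,OQT)=17/2, d(M,OQT)=13
4. join FS+OQT (d=6, Q=-45) ⇒ FOQST; edges |FS|=7/2, |OQT|=5/2
  updated: d(FOQST,L)=27/4, d(FOQST,M)=39/4
5. join FOQST+L (d=27/4, Q=-61/2) ⇒ FLOQST; edges |FOQST|=5/4, |L|=11/2
  updated: d(FLOQST,M)=17/2
6. join FLOQST+M (d=17/2) ⇒ FLMOQST; edges |FLOQST|=17/4, |M|=17/4
final tree: ((((F:23/10,S:-3/10):7/2,(O:3/2,(Q:29/8,T:35/8):2):5/2):5/4,L:11/2):17/4,M:17/4)
total length: 139/4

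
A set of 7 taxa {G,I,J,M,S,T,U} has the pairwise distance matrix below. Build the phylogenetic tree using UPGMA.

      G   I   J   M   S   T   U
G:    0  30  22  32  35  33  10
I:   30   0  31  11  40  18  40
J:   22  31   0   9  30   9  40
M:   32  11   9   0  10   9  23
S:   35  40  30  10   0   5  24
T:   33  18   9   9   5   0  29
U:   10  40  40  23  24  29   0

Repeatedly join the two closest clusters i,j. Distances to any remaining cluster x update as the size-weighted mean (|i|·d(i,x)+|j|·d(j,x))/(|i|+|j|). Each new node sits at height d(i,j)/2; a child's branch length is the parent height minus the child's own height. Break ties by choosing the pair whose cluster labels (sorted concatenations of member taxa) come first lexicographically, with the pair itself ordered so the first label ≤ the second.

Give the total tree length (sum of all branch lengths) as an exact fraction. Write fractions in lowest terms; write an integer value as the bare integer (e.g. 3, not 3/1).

1. join S+T (d=5) ⇒ ST; edges |S|=5/2, |T|=5/2
  updated: d(G,ST)=34, d(I,ST)=29, d(J,ST)=39/2, d(M,ST)=19/2, d(ST,U)=53/2
2. join J+M (d=9) ⇒ JM; edges |J|=9/2, |M|=9/2
  updated: d(G,JM)=27, d(I,JM)=21, d(JM,ST)=29/2, d(JM,U)=63/2
3. join G+U (d=10) ⇒ GU; edges |G|=5, |U|=5
  updated: d(GU,I)=35, d(GU,JM)=117/4, d(GU,ST)=121/4
4. join JM+ST (d=29/2) ⇒ JMST; edges |JM|=11/4, |ST|=19/4
  updated: d(GU,JMST)=119/4, d(I,JMST)=25
5. join I+JMST (d=25) ⇒ IJMST; edges |I|=25/2, |JMST|=21/4
  updated: d(GU,IJMST)=154/5
6. join GU+IJMST (d=154/5) ⇒ GIJMSTU; edges |GU|=52/5, |IJMST|=29/10
final tree: ((G:5,U:5):52/5,(I:25/2,((J:9/2,M:9/2):11/4,(S:5/2,T:5/2):19/4):21/4):29/10)
total length: 1251/20

1251/20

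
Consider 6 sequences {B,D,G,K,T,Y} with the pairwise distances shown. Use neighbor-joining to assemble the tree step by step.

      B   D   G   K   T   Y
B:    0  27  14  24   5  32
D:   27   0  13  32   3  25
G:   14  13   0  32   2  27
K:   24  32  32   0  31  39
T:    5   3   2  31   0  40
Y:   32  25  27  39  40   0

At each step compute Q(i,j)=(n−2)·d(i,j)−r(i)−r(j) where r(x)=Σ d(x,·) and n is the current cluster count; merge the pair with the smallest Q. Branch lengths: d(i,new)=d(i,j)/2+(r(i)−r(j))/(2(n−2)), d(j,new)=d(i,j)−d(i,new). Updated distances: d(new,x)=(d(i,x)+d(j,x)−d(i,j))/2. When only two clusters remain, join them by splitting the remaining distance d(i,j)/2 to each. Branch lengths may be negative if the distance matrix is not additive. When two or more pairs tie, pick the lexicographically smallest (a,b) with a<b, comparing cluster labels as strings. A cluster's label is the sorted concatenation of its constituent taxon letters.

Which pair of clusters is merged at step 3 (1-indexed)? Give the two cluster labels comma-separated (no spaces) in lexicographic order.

B,K

1. join D+T (d=3, Q=-169) ⇒ DT; edges |D|=31/8, |T|=-7/8
  updated: d(B,DT)=29/2, d(DT,G)=6, d(DT,K)=30, d(DT,Y)=31
2. join DT+G (d=6, Q=-285/2) ⇒ DGT; edges |DT|=41/12, |G|=31/12
  updated: d(B,DGT)=45/4, d(DGT,K)=28, d(DGT,Y)=26
3. join B+K (d=24, Q=-441/4) ⇒ BK; edges |B|=97/16, |K|=287/16
  updated: d(BK,DGT)=61/8, d(BK,Y)=47/2
4. join BK+DGT (d=61/8, Q=-457/8) ⇒ BDGKT; edges |BK|=41/16, |DGT|=81/16
  updated: d(BDGKT,Y)=335/16
5. join BDGKT+Y (d=335/16) ⇒ BDGKTY; edges |BDGKT|=335/32, |Y|=335/32
final tree: (((B:97/16,K:287/16):41/16,((D:31/8,T:-7/8):41/12,G:31/12):81/16):335/32,Y:335/32)
total length: 985/16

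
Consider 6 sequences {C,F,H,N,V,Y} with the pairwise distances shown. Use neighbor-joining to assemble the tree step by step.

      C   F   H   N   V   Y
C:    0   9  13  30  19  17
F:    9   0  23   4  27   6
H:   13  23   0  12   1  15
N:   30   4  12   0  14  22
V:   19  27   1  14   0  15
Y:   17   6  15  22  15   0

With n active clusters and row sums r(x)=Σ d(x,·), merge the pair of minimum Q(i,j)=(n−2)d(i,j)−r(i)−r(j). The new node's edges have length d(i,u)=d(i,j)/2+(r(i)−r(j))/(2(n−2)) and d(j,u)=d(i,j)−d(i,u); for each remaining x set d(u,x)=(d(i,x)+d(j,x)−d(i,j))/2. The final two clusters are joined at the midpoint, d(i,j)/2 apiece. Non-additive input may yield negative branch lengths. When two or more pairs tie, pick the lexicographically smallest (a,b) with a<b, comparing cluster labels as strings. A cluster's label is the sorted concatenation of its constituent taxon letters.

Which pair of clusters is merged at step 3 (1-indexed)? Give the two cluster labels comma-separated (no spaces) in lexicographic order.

C,HV

1. join H+V (d=1, Q=-136) ⇒ HV; edges |H|=-1, |V|=2
  updated: d(C,HV)=31/2, d(F,HV)=49/2, d(HV,N)=25/2, d(HV,Y)=29/2
2. join F+N (d=4, Q=-100) ⇒ FN; edges |F|=-13/6, |N|=37/6
  updated: d(C,FN)=35/2, d(FN,HV)=33/2, d(FN,Y)=12
3. join C+HV (d=31/2, Q=-131/2) ⇒ CHV; edges |C|=69/8, |HV|=55/8
  updated: d(CHV,FN)=37/4, d(CHV,Y)=8
4. join CHV+FN (d=37/4, Q=-117/4) ⇒ CFHNV; edges |CHV|=21/8, |FN|=53/8
  updated: d(CFHNV,Y)=43/8
5. join CFHNV+Y (d=43/8) ⇒ CFHNVY; edges |CFHNV|=43/16, |Y|=43/16
final tree: (((C:69/8,(H:-1,V:2):55/8):21/8,(F:-13/6,N:37/6):53/8):43/16,Y:43/16)
total length: 281/8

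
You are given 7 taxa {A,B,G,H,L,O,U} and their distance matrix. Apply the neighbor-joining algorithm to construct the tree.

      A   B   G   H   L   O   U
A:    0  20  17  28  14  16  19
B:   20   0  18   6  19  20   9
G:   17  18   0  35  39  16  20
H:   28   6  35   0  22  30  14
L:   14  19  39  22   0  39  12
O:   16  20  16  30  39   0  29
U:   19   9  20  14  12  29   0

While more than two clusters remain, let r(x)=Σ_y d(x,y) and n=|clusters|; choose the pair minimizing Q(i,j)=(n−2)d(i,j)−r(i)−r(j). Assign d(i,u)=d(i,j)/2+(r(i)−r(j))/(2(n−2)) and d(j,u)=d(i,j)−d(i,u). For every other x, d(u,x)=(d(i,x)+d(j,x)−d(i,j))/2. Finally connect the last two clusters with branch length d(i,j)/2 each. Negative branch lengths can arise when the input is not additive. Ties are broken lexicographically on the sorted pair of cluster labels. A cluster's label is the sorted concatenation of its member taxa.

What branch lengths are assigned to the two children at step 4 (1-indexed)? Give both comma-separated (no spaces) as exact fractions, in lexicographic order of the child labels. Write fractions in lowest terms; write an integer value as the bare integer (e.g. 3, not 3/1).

iteration 1: select G,O (d=16, Q=-215); attach at lengths (15/2, 17/2); label the merged cluster GO
  updated: d(A,GO)=17/2, d(B,GO)=11, d(GO,H)=49/2, d(GO,L)=31, d(GO,U)=33/2
iteration 2: select A,GO (d=17/2, Q=-147); attach at lengths (4, 9/2); label the merged cluster AGO
  updated: d(AGO,B)=45/4, d(AGO,H)=22, d(AGO,L)=73/4, d(AGO,U)=27/2
iteration 3: select B,H (d=6, Q=-365/4); attach at lengths (-1/8, 49/8); label the merged cluster BH
  updated: d(AGO,BH)=109/8, d(BH,L)=35/2, d(BH,U)=17/2
iteration 4: select AGO,BH (d=109/8, Q=-231/4); attach at lengths (33/4, 43/8); label the merged cluster ABGHO
  updated: d(ABGHO,L)=177/16, d(ABGHO,U)=67/16
iteration 5: select ABGHO,L (d=177/16, Q=-109/4); attach at lengths (13/8, 151/16); label the merged cluster ABGHLO
  updated: d(ABGHLO,U)=41/16
iteration 6: select ABGHLO,U (d=41/16); attach at lengths (41/32, 41/32); label the merged cluster ABGHLOU
final tree: ((((A:4,(G:15/2,O:17/2):9/2):33/4,(B:-1/8,H:49/8):43/8):13/8,L:151/16):41/32,U:41/32)
total length: 231/4

33/4,43/8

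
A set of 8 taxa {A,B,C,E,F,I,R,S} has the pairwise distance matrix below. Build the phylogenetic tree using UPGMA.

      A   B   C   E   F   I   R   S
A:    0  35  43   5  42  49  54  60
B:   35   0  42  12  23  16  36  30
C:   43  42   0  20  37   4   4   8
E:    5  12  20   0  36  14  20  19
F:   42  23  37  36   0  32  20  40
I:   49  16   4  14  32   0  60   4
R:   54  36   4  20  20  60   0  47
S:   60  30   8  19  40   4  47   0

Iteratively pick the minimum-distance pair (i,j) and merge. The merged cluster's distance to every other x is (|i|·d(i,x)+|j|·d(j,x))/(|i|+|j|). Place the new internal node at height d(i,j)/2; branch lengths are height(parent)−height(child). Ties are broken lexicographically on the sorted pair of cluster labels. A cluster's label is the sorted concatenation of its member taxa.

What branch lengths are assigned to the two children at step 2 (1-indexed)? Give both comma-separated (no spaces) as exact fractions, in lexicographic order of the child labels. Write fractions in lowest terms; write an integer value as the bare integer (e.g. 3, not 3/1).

iteration 1: select C,I (d=4); attach at lengths (2, 2); label the merged cluster CI
  updated: d(A,CI)=46, d(B,CI)=29, d(CI,E)=17, d(CI,F)=69/2, d(CI,R)=32, d(CI,S)=6
iteration 2: select A,E (d=5); attach at lengths (5/2, 5/2); label the merged cluster AE
  updated: d(AE,B)=47/2, d(AE,CI)=63/2, d(AE,F)=39, d(AE,R)=37, d(AE,S)=79/2
iteration 3: select CI,S (d=6); attach at lengths (1, 3); label the merged cluster CIS
  updated: d(AE,CIS)=205/6, d(B,CIS)=88/3, d(CIS,F)=109/3, d(CIS,R)=37
iteration 4: select F,R (d=20); attach at lengths (10, 10); label the merged cluster FR
  updated: d(AE,FR)=38, d(B,FR)=59/2, d(CIS,FR)=110/3
iteration 5: select AE,B (d=47/2); attach at lengths (37/4, 47/4); label the merged cluster ABE
  updated: d(ABE,CIS)=293/9, d(ABE,FR)=211/6
iteration 6: select ABE,CIS (d=293/9); attach at lengths (163/36, 239/18); label the merged cluster ABCEIS
  updated: d(ABCEIS,FR)=431/12
iteration 7: select ABCEIS,FR (d=431/12); attach at lengths (121/72, 191/24); label the merged cluster ABCEFIRS
final tree: ((((A:5/2,E:5/2):37/4,B:47/4):163/36,((C:2,I:2):1,S:3):239/18):121/72,(F:10,R:10):191/24)
total length: 733/9

5/2,5/2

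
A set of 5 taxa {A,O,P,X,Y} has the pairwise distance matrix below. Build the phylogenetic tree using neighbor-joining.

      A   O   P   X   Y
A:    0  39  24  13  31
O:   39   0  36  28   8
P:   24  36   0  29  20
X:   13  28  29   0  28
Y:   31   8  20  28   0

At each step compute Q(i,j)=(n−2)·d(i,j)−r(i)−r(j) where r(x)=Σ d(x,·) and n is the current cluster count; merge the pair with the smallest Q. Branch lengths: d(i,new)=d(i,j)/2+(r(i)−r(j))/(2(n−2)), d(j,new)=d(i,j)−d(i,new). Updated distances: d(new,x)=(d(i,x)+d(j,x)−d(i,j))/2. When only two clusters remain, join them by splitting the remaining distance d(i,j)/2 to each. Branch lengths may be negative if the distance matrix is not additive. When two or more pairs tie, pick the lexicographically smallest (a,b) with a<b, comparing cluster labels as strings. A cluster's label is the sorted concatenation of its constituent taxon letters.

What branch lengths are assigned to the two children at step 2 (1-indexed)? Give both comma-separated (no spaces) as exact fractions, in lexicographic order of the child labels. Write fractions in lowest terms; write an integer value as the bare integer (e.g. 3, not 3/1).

1. join O+Y (d=8, Q=-174) ⇒ OY; edges |O|=8, |Y|=0
  updated: d(A,OY)=31, d(OY,P)=24, d(OY,X)=24
2. join A+X (d=13, Q=-108) ⇒ AX; edges |A|=7, |X|=6
  updated: d(AX,OY)=21, d(AX,P)=20
3. join AX+OY (d=21, Q=-65) ⇒ AOXY; edges |AX|=17/2, |OY|=25/2
  updated: d(AOXY,P)=23/2
4. join AOXY+P (d=23/2) ⇒ AOPXY; edges |AOXY|=23/4, |P|=23/4
final tree: (((A:7,X:6):17/2,(O:8,Y:0):25/2):23/4,P:23/4)
total length: 107/2

7,6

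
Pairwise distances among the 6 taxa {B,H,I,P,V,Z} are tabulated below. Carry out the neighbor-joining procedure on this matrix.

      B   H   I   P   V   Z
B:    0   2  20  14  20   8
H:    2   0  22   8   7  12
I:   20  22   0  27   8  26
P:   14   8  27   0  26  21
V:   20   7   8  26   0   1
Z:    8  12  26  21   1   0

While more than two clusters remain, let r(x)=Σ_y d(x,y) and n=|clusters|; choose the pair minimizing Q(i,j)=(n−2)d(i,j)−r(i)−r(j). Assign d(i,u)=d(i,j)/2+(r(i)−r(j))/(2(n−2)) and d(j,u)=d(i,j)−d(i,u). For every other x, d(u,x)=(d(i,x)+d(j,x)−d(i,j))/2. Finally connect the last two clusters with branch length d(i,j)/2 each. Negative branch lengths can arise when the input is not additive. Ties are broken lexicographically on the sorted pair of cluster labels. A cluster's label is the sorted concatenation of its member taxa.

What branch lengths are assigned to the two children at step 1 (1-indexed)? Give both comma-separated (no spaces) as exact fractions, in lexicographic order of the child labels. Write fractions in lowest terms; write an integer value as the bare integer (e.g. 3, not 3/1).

step 1: merge (I,V) at d=8, Q=-133; branch lengths I→73/8, V→-9/8; new cluster IV
  updated: d(B,IV)=16, d(H,IV)=21/2, d(IV,P)=45/2, d(IV,Z)=19/2
step 2: merge (IV,Z) at d=19/2, Q=-161/2; branch lengths IV→73/12, Z→41/12; new cluster IVZ
  updated: d(B,IVZ)=29/4, d(H,IVZ)=13/2, d(IVZ,P)=17
step 3: merge (B,IVZ) at d=29/4, Q=-79/2; branch lengths B→7/4, IVZ→11/2; new cluster BIVZ
  updated: d(BIVZ,H)=5/8, d(BIVZ,P)=95/8
step 4: merge (BIVZ,H) at d=5/8, Q=-41/2; branch lengths BIVZ→9/4, H→-13/8; new cluster BHIVZ
  updated: d(BHIVZ,P)=77/8
step 5: merge (BHIVZ,P) at d=77/8; branch lengths BHIVZ→77/16, P→77/16; new cluster BHIPVZ
final tree: (((B:7/4,((I:73/8,V:-9/8):73/12,Z:41/12):11/2):9/4,H:-13/8):77/16,P:77/16)
total length: 35

73/8,-9/8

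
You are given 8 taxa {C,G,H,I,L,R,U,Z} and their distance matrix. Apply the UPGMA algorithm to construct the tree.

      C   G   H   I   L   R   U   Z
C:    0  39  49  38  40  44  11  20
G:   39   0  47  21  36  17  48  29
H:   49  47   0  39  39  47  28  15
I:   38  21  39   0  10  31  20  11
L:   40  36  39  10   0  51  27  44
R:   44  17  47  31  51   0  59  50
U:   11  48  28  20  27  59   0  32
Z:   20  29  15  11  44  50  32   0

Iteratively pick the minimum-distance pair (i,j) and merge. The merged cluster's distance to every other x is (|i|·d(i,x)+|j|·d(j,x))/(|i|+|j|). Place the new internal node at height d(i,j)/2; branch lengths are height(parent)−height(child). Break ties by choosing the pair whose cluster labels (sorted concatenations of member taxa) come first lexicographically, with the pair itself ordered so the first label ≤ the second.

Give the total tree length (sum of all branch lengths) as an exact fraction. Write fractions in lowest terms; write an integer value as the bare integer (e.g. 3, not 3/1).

301/3

step 1: merge (I,L) at d=10; branch lengths I→5, L→5; new cluster IL
  updated: d(C,IL)=39, d(G,IL)=57/2, d(H,IL)=39, d(IL,R)=41, d(IL,U)=47/2, d(IL,Z)=55/2
step 2: merge (C,U) at d=11; branch lengths C→11/2, U→11/2; new cluster CU
  updated: d(CU,G)=87/2, d(CU,H)=77/2, d(CU,IL)=125/4, d(CU,R)=103/2, d(CU,Z)=26
step 3: merge (H,Z) at d=15; branch lengths H→15/2, Z→15/2; new cluster HZ
  updated: d(CU,HZ)=129/4, d(G,HZ)=38, d(HZ,IL)=133/4, d(HZ,R)=97/2
step 4: merge (G,R) at d=17; branch lengths G→17/2, R→17/2; new cluster GR
  updated: d(CU,GR)=95/2, d(GR,HZ)=173/4, d(GR,IL)=139/4
step 5: merge (CU,IL) at d=125/4; branch lengths CU→81/8, IL→85/8; new cluster CILU
  updated: d(CILU,GR)=329/8, d(CILU,HZ)=131/4
step 6: merge (CILU,HZ) at d=131/4; branch lengths CILU→3/4, HZ→71/8; new cluster CHILUZ
  updated: d(CHILUZ,GR)=251/6
step 7: merge (CHILUZ,GR) at d=251/6; branch lengths CHILUZ→109/24, GR→149/12; new cluster CGHILRUZ
final tree: ((((C:11/2,U:11/2):81/8,(I:5,L:5):85/8):3/4,(H:15/2,Z:15/2):71/8):109/24,(G:17/2,R:17/2):149/12)
total length: 301/3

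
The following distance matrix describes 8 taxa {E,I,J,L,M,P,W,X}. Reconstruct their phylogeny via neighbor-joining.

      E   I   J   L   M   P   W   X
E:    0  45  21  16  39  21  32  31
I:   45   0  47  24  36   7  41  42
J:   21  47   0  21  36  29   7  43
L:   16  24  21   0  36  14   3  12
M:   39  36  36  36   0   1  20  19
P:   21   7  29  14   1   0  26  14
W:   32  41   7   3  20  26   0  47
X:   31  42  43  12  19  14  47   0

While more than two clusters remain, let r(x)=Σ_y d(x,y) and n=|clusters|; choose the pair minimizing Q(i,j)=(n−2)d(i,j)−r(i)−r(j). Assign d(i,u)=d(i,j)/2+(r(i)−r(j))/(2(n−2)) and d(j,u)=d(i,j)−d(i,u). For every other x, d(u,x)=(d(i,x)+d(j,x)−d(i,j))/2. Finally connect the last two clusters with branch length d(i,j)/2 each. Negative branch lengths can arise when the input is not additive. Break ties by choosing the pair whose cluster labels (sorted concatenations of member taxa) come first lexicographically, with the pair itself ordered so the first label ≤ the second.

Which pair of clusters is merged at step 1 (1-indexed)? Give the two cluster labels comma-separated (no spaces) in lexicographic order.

J,W

iteration 1: select J,W (d=7, Q=-338); attach at lengths (35/6, 7/6); label the merged cluster JW
  updated: d(E,JW)=23, d(I,JW)=81/2, d(JW,L)=17/2, d(JW,M)=49/2, d(JW,P)=24, d(JW,X)=83/2
iteration 2: select I,P (d=7, Q=-481/2); attach at lengths (297/20, -157/20); label the merged cluster IP
  updated: d(E,IP)=59/2, d(IP,JW)=115/4, d(IP,L)=31/2, d(IP,M)=15, d(IP,X)=49/2
iteration 3: select IP,M (d=15, Q=-747/4); attach at lengths (159/32, 321/32); label the merged cluster IMP
  updated: d(E,IMP)=107/4, d(IMP,JW)=153/8, d(IMP,L)=73/4, d(IMP,X)=57/4
iteration 4: select IMP,X (d=57/4, Q=-1075/8); attach at lengths (179/48, 505/48); label the merged cluster IMPX
  updated: d(E,IMPX)=87/4, d(IMPX,JW)=371/16, d(IMPX,L)=8
iteration 5: select E,IMPX (d=87/4, Q=-1123/16); attach at lengths (821/64, 571/64); label the merged cluster EIMPX
  updated: d(EIMPX,JW)=391/32, d(EIMPX,L)=9/8
iteration 6: select EIMPX,JW (d=391/32, Q=-699/32); attach at lengths (155/64, 627/64); label the merged cluster EIJMPWX
  updated: d(EIJMPWX,L)=-83/64
iteration 7: select EIJMPWX,L (d=-83/64); attach at lengths (-83/128, -83/128); label the merged cluster EIJLMPWX
final tree: (((E:821/64,(((I:297/20,P:-157/20):159/32,M:321/32):179/48,X:505/48):571/64):155/64,(J:35/6,W:7/6):627/64):-83/128,L:-83/128)
total length: 4859/64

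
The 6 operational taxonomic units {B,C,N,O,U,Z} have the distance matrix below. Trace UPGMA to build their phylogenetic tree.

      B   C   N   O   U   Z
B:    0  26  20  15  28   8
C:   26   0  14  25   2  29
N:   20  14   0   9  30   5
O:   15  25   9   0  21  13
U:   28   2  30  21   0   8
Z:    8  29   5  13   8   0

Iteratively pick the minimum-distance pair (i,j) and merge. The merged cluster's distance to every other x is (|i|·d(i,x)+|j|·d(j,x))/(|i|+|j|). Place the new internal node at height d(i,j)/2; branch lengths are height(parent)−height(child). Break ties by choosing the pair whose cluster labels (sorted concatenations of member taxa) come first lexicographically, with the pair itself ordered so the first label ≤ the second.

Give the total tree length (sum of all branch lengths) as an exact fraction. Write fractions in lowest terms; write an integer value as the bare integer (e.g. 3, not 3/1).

iteration 1: select C,U (d=2); attach at lengths (1, 1); label the merged cluster CU
  updated: d(B,CU)=27, d(CU,N)=22, d(CU,O)=23, d(CU,Z)=37/2
iteration 2: select N,Z (d=5); attach at lengths (5/2, 5/2); label the merged cluster NZ
  updated: d(B,NZ)=14, d(CU,NZ)=81/4, d(NZ,O)=11
iteration 3: select NZ,O (d=11); attach at lengths (3, 11/2); label the merged cluster NOZ
  updated: d(B,NOZ)=43/3, d(CU,NOZ)=127/6
iteration 4: select B,NOZ (d=43/3); attach at lengths (43/6, 5/3); label the merged cluster BNOZ
  updated: d(BNOZ,CU)=181/8
iteration 5: select BNOZ,CU (d=181/8); attach at lengths (199/48, 165/16); label the merged cluster BCNOUZ
final tree: ((B:43/6,((N:5/2,Z:5/2):3,O:11/2):5/3):199/48,(C:1,U:1):165/16)
total length: 931/24

931/24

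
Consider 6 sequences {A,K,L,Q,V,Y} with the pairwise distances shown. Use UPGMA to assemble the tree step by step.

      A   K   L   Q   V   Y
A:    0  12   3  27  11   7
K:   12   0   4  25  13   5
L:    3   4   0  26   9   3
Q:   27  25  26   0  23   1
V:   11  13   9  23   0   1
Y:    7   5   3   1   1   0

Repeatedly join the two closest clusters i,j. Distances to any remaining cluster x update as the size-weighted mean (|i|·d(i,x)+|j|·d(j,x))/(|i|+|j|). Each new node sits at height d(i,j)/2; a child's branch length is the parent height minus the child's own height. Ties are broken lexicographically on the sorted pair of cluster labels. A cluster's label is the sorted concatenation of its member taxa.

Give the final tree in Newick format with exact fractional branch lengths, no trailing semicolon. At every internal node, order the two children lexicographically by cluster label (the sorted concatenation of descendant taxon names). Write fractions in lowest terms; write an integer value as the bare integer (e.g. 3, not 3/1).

((((A:3/2,L:3/2):5/2,K:4):3/2,V:11/2):29/16,(Q:1/2,Y:1/2):109/16)

1. join Q+Y (d=1) ⇒ QY; edges |Q|=1/2, |Y|=1/2
  updated: d(A,QY)=17, d(K,QY)=15, d(L,QY)=29/2, d(QY,V)=12
2. join A+L (d=3) ⇒ AL; edges |A|=3/2, |L|=3/2
  updated: d(AL,K)=8, d(AL,QY)=63/4, d(AL,V)=10
3. join AL+K (d=8) ⇒ AKL; edges |AL|=5/2, |K|=4
  updated: d(AKL,QY)=31/2, d(AKL,V)=11
4. join AKL+V (d=11) ⇒ AKLV; edges |AKL|=3/2, |V|=11/2
  updated: d(AKLV,QY)=117/8
5. join AKLV+QY (d=117/8) ⇒ AKLQVY; edges |AKLV|=29/16, |QY|=109/16
final tree: ((((A:3/2,L:3/2):5/2,K:4):3/2,V:11/2):29/16,(Q:1/2,Y:1/2):109/16)
total length: 209/8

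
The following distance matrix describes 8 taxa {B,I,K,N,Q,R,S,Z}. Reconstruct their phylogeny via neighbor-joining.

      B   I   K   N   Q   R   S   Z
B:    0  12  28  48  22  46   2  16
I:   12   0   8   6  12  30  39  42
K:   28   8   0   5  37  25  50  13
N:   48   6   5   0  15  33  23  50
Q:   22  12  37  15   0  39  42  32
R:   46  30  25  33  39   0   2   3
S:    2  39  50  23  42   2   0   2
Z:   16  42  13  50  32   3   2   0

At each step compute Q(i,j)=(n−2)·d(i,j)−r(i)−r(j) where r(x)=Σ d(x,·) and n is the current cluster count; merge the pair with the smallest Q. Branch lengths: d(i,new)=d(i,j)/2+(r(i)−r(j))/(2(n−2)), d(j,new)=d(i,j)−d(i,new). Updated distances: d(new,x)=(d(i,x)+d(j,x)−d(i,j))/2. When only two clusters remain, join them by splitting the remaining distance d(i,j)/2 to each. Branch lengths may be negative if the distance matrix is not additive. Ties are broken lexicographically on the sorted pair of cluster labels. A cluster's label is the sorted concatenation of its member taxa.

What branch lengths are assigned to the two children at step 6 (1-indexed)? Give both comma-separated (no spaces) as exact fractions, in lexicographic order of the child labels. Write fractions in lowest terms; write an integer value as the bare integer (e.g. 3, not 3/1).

415/64,-159/64

iteration 1: select R,S (d=2, Q=-326); attach at lengths (5/2, -1/2); label the merged cluster RS
  updated: d(B,RS)=23, d(I,RS)=67/2, d(K,RS)=73/2, d(N,RS)=27, d(Q,RS)=79/2, d(RS,Z)=3/2
iteration 2: select RS,Z (d=3/2, Q=-308); attach at lengths (7/5, 1/10); label the merged cluster RSZ
  updated: d(B,RSZ)=75/4, d(I,RSZ)=37, d(K,RSZ)=24, d(N,RSZ)=151/4, d(Q,RSZ)=35
iteration 3: select B,RSZ (d=75/4, Q=-825/4); attach at lengths (205/32, 395/32); label the merged cluster BRSZ
  updated: d(BRSZ,I)=121/8, d(BRSZ,K)=133/8, d(BRSZ,N)=67/2, d(BRSZ,Q)=153/8
iteration 4: select K,N (d=5, Q=-889/8); attach at lengths (59/16, 21/16); label the merged cluster KN
  updated: d(BRSZ,KN)=361/16, d(I,KN)=9/2, d(KN,Q)=47/2
iteration 5: select BRSZ,Q (d=153/8, Q=-1171/16); attach at lengths (647/64, 577/64); label the merged cluster BQRSZ
  updated: d(BQRSZ,I)=4, d(BQRSZ,KN)=431/32
iteration 6: select BQRSZ,I (d=4, Q=-703/32); attach at lengths (415/64, -159/64); label the merged cluster BIQRSZ
  updated: d(BIQRSZ,KN)=447/64
iteration 7: select BIQRSZ,KN (d=447/64); attach at lengths (447/128, 447/128); label the merged cluster BIKNQRSZ
final tree: ((((B:205/32,((R:5/2,S:-1/2):7/5,Z:1/10):395/32):647/64,Q:577/64):415/64,I:-159/64):447/128,(K:59/16,N:21/16):447/128)
total length: 3671/64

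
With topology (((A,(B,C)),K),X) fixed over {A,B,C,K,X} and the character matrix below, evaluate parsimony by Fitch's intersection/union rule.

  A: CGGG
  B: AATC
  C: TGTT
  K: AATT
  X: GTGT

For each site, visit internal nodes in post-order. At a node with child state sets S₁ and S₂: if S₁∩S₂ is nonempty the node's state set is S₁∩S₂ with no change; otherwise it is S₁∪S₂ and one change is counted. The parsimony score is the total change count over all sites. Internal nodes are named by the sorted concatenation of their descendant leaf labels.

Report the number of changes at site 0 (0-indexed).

site 0, node BC: B={A} ∪ C={T} → {A,T} (+1)
site 0, node ABC: A={C} ∪ BC={A,T} → {A,C,T} (+1)
site 0, node ABCK: ABC={A,C,T} ∩ K={A} → {A} (+0)
site 0, node ABCKX: ABCK={A} ∪ X={G} → {A,G} (+1)
site 1, node BC: B={A} ∪ C={G} → {A,G} (+1)
site 1, node ABC: A={G} ∩ BC={A,G} → {G} (+0)
site 1, node ABCK: ABC={G} ∪ K={A} → {A,G} (+1)
site 1, node ABCKX: ABCK={A,G} ∪ X={T} → {A,G,T} (+1)
site 2, node BC: B={T} ∩ C={T} → {T} (+0)
site 2, node ABC: A={G} ∪ BC={T} → {G,T} (+1)
site 2, node ABCK: ABC={G,T} ∩ K={T} → {T} (+0)
site 2, node ABCKX: ABCK={T} ∪ X={G} → {G,T} (+1)
site 3, node BC: B={C} ∪ C={T} → {C,T} (+1)
site 3, node ABC: A={G} ∪ BC={C,T} → {C,G,T} (+1)
site 3, node ABCK: ABC={C,G,T} ∩ K={T} → {T} (+0)
site 3, node ABCKX: ABCK={T} ∩ X={T} → {T} (+0)
per-site changes: [3, 3, 2, 2]; total = 10

3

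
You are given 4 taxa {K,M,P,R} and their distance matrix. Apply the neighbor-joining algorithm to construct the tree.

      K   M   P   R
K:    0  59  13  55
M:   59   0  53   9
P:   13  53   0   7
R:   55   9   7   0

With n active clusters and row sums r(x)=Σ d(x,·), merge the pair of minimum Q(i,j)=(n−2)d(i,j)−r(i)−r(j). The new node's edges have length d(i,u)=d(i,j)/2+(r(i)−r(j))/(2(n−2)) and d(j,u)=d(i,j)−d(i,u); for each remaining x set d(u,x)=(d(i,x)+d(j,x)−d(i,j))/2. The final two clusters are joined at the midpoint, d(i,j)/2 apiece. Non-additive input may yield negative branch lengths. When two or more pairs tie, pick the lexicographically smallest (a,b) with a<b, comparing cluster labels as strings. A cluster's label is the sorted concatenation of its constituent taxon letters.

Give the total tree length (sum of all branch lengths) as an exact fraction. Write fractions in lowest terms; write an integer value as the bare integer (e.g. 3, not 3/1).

step 1: merge (K,P) at d=13, Q=-174; branch lengths K→20, P→-7; new cluster KP
  updated: d(KP,M)=99/2, d(KP,R)=49/2
step 2: merge (KP,M) at d=99/2, Q=-83; branch lengths KP→65/2, M→17; new cluster KMP
  updated: d(KMP,R)=-8
step 3: merge (KMP,R) at d=-8; branch lengths KMP→-4, R→-4; new cluster KMPR
final tree: (((K:20,P:-7):65/2,M:17):-4,R:-4)
total length: 109/2

109/2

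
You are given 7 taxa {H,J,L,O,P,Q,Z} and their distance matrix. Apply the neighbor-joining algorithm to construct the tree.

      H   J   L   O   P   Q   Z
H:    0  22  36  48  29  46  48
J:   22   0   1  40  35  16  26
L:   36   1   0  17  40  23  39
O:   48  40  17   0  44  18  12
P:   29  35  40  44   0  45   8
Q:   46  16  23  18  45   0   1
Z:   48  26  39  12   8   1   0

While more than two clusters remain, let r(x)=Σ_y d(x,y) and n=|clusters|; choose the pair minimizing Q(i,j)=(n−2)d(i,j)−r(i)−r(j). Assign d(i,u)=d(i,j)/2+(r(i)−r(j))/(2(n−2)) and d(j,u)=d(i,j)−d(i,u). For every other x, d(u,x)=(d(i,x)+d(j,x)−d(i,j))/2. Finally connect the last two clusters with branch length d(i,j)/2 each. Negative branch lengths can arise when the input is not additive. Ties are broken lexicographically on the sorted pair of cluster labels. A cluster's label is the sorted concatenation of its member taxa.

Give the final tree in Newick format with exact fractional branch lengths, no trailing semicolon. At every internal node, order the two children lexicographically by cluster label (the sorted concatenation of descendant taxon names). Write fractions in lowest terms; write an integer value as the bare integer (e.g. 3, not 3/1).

((((H:91/4,(J:-3/8,L:11/8):23/4):71/8,(P:107/10,Z:-27/10):75/8):25/8,O:93/8):51/16,Q:51/16)

1. join P+Z (d=8, Q=-295) ⇒ PZ; edges |P|=107/10, |Z|=-27/10
  updated: d(H,PZ)=69/2, d(J,PZ)=53/2, d(L,PZ)=71/2, d(O,PZ)=24, d(PZ,Q)=19
2. join J+L (d=1, Q=-214) ⇒ JL; edges |J|=-3/8, |L|=11/8
  updated: d(H,JL)=57/2, d(JL,O)=28, d(JL,PZ)=61/2, d(JL,Q)=19
3. join H+JL (d=57/2, Q=-355/2) ⇒ HJL; edges |H|=91/4, |JL|=23/4
  updated: d(HJL,O)=95/4, d(HJL,PZ)=73/4, d(HJL,Q)=73/4
4. join HJL+PZ (d=73/4, Q=-85) ⇒ HJLPZ; edges |HJL|=71/8, |PZ|=75/8
  updated: d(HJLPZ,O)=59/4, d(HJLPZ,Q)=19/2
5. join HJLPZ+O (d=59/4, Q=-169/4) ⇒ HJLOPZ; edges |HJLPZ|=25/8, |O|=93/8
  updated: d(HJLOPZ,Q)=51/8
6. join HJLOPZ+Q (d=51/8) ⇒ HJLOPQZ; edges |HJLOPZ|=51/16, |Q|=51/16
final tree: ((((H:91/4,(J:-3/8,L:11/8):23/4):71/8,(P:107/10,Z:-27/10):75/8):25/8,O:93/8):51/16,Q:51/16)
total length: 615/8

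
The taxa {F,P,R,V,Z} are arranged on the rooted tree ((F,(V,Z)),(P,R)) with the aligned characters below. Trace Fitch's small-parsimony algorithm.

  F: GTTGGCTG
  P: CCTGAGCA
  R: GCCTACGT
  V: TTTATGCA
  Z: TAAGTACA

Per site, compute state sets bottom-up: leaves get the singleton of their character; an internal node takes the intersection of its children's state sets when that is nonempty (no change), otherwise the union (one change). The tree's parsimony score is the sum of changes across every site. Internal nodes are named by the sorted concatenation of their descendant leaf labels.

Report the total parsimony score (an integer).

17

[col 0] VZ: children V:{T}, Z:{T} ∩→ {T}; cost 0
[col 0] FVZ: children F:{G}, VZ:{T} ∪→ {G,T}; cost 1
[col 0] PR: children P:{C}, R:{G} ∪→ {C,G}; cost 1
[col 0] FPRVZ: children FVZ:{G,T}, PR:{C,G} ∩→ {G}; cost 0
[col 1] VZ: children V:{T}, Z:{A} ∪→ {A,T}; cost 1
[col 1] FVZ: children F:{T}, VZ:{A,T} ∩→ {T}; cost 0
[col 1] PR: children P:{C}, R:{C} ∩→ {C}; cost 0
[col 1] FPRVZ: children FVZ:{T}, PR:{C} ∪→ {C,T}; cost 1
[col 2] VZ: children V:{T}, Z:{A} ∪→ {A,T}; cost 1
[col 2] FVZ: children F:{T}, VZ:{A,T} ∩→ {T}; cost 0
[col 2] PR: children P:{T}, R:{C} ∪→ {C,T}; cost 1
[col 2] FPRVZ: children FVZ:{T}, PR:{C,T} ∩→ {T}; cost 0
[col 3] VZ: children V:{A}, Z:{G} ∪→ {A,G}; cost 1
[col 3] FVZ: children F:{G}, VZ:{A,G} ∩→ {G}; cost 0
[col 3] PR: children P:{G}, R:{T} ∪→ {G,T}; cost 1
[col 3] FPRVZ: children FVZ:{G}, PR:{G,T} ∩→ {G}; cost 0
[col 4] VZ: children V:{T}, Z:{T} ∩→ {T}; cost 0
[col 4] FVZ: children F:{G}, VZ:{T} ∪→ {G,T}; cost 1
[col 4] PR: children P:{A}, R:{A} ∩→ {A}; cost 0
[col 4] FPRVZ: children FVZ:{G,T}, PR:{A} ∪→ {A,G,T}; cost 1
[col 5] VZ: children V:{G}, Z:{A} ∪→ {A,G}; cost 1
[col 5] FVZ: children F:{C}, VZ:{A,G} ∪→ {A,C,G}; cost 1
[col 5] PR: children P:{G}, R:{C} ∪→ {C,G}; cost 1
[col 5] FPRVZ: children FVZ:{A,C,G}, PR:{C,G} ∩→ {C,G}; cost 0
[col 6] VZ: children V:{C}, Z:{C} ∩→ {C}; cost 0
[col 6] FVZ: children F:{T}, VZ:{C} ∪→ {C,T}; cost 1
[col 6] PR: children P:{C}, R:{G} ∪→ {C,G}; cost 1
[col 6] FPRVZ: children FVZ:{C,T}, PR:{C,G} ∩→ {C}; cost 0
[col 7] VZ: children V:{A}, Z:{A} ∩→ {A}; cost 0
[col 7] FVZ: children F:{G}, VZ:{A} ∪→ {A,G}; cost 1
[col 7] PR: children P:{A}, R:{T} ∪→ {A,T}; cost 1
[col 7] FPRVZ: children FVZ:{A,G}, PR:{A,T} ∩→ {A}; cost 0
per-site changes: [2, 2, 2, 2, 2, 3, 2, 2]; total = 17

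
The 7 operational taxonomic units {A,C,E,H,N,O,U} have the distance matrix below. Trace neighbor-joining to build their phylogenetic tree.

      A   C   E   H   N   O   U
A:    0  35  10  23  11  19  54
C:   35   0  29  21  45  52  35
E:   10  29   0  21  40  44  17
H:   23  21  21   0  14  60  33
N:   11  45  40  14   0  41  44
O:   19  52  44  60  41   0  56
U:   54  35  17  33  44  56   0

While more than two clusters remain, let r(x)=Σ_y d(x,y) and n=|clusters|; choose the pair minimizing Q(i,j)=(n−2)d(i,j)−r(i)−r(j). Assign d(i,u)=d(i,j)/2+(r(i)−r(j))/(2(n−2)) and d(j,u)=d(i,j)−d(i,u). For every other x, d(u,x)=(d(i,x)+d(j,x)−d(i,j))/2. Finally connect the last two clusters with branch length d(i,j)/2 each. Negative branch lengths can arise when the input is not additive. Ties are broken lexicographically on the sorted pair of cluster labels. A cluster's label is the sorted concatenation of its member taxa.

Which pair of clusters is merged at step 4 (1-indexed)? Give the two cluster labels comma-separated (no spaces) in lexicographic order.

ANO,H

iteration 1: select A,O (d=19, Q=-329); attach at lengths (-5/2, 43/2); label the merged cluster AO
  updated: d(AO,C)=34, d(AO,E)=35/2, d(AO,H)=32, d(AO,N)=33/2, d(AO,U)=91/2
iteration 2: select AO,N (d=33/2, Q=-239); attach at lengths (13/2, 10); label the merged cluster ANO
  updated: d(ANO,C)=125/4, d(ANO,E)=41/2, d(ANO,H)=59/4, d(ANO,U)=73/2
iteration 3: select E,U (d=17, Q=-158); attach at lengths (17/6, 85/6); label the merged cluster EU
  updated: d(ANO,EU)=20, d(C,EU)=47/2, d(EU,H)=37/2
iteration 4: select ANO,H (d=59/4, Q=-363/4); attach at lengths (165/16, 71/16); label the merged cluster AHNO
  updated: d(AHNO,C)=75/4, d(AHNO,EU)=95/8
iteration 5: select AHNO,C (d=75/4, Q=-433/8); attach at lengths (57/16, 243/16); label the merged cluster ACHNO
  updated: d(ACHNO,EU)=133/16
iteration 6: select ACHNO,EU (d=133/16); attach at lengths (133/32, 133/32); label the merged cluster ACEHNOU
final tree: (((((A:-5/2,O:43/2):13/2,N:10):165/16,H:71/16):57/16,C:243/16):133/32,(E:17/6,U:85/6):133/32)
total length: 1509/16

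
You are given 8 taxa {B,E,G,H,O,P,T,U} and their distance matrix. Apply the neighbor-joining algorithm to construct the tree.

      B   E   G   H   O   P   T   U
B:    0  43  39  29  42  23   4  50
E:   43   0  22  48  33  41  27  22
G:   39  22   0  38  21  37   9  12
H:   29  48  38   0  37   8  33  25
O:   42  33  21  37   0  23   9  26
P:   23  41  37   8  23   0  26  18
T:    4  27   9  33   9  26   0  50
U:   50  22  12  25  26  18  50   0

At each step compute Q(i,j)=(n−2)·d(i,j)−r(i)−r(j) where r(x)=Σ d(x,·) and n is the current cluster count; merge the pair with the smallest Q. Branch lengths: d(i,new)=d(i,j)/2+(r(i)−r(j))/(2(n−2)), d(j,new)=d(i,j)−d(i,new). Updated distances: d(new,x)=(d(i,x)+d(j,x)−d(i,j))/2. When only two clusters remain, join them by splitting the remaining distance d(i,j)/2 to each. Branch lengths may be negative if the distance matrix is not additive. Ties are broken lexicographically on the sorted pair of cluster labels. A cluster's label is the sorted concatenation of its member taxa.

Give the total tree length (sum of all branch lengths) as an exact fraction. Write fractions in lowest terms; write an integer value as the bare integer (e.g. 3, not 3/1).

83

step 1: merge (B,T) at d=4, Q=-364; branch lengths B→8, T→-4; new cluster BT
  updated: d(BT,E)=33, d(BT,G)=22, d(BT,H)=29, d(BT,O)=47/2, d(BT,P)=45/2, d(BT,U)=48
step 2: merge (H,P) at d=8, Q=-589/2; branch lengths H→151/20, P→9/20; new cluster HP
  updated: d(BT,HP)=87/4, d(E,HP)=81/2, d(G,HP)=67/2, d(HP,O)=26, d(HP,U)=35/2
step 3: merge (BT,HP) at d=87/4, Q=-401/2; branch lengths BT→12, HP→39/4; new cluster BHPT
  updated: d(BHPT,E)=207/8, d(BHPT,G)=135/8, d(BHPT,O)=111/8, d(BHPT,U)=175/8
step 4: merge (BHPT,O) at d=111/8, Q=-523/4; branch lengths BHPT→35/8, O→19/2; new cluster BHOPT
  updated: d(BHOPT,E)=45/2, d(BHOPT,G)=12, d(BHOPT,U)=17
step 5: merge (BHOPT,G) at d=12, Q=-147/2; branch lengths BHOPT→59/8, G→37/8; new cluster BGHOPT
  updated: d(BGHOPT,E)=65/4, d(BGHOPT,U)=17/2
step 6: merge (BGHOPT,E) at d=65/4, Q=-187/4; branch lengths BGHOPT→11/8, E→119/8; new cluster BEGHOPT
  updated: d(BEGHOPT,U)=57/8
step 7: merge (BEGHOPT,U) at d=57/8; branch lengths BEGHOPT→57/16, U→57/16; new cluster BEGHOPTU
final tree: ((((((B:8,T:-4):12,(H:151/20,P:9/20):39/4):35/8,O:19/2):59/8,G:37/8):11/8,E:119/8):57/16,U:57/16)
total length: 83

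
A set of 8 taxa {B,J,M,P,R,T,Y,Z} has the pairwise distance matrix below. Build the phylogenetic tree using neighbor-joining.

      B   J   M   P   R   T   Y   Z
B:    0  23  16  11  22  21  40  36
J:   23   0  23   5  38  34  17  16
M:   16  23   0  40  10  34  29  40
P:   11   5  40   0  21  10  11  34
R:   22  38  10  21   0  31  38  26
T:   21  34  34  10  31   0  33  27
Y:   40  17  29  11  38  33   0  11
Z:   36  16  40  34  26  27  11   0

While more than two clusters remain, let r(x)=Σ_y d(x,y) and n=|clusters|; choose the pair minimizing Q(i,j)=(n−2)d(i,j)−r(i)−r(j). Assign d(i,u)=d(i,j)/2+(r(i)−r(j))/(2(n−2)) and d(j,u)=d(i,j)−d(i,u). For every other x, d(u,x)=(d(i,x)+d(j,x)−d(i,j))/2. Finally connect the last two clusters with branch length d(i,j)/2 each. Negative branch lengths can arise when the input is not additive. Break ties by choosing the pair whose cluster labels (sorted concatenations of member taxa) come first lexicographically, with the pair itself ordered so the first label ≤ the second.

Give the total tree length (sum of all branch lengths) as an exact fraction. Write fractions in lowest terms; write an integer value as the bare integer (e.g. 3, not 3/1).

step 1: merge (M,R) at d=10, Q=-318; branch lengths M→11/2, R→9/2; new cluster MR
  updated: d(B,MR)=14, d(J,MR)=51/2, d(MR,P)=51/2, d(MR,T)=55/2, d(MR,Y)=57/2, d(MR,Z)=28
step 2: merge (Y,Z) at d=11, Q=-475/2; branch lengths Y→87/20, Z→133/20; new cluster YZ
  updated: d(B,YZ)=65/2, d(J,YZ)=11, d(MR,YZ)=91/4, d(P,YZ)=17, d(T,YZ)=49/2
step 3: merge (J,YZ) at d=11, Q=-649/4; branch lengths J→139/32, YZ→213/32; new cluster JYZ
  updated: d(B,JYZ)=89/4, d(JYZ,MR)=149/8, d(JYZ,P)=11/2, d(JYZ,T)=95/4
step 4: merge (B,MR) at d=14, Q=-895/8; branch lengths B→197/48, MR→475/48; new cluster BMR
  updated: d(BMR,JYZ)=215/16, d(BMR,P)=45/4, d(BMR,T)=69/4
step 5: merge (BMR,T) at d=69/4, Q=-935/16; branch lengths BMR→407/64, T→697/64; new cluster BMRT
  updated: d(BMRT,JYZ)=319/32, d(BMRT,P)=2
step 6: merge (BMRT,JYZ) at d=319/32, Q=-559/32; branch lengths BMRT→207/64, JYZ→431/64; new cluster BJMRTYZ
  updated: d(BJMRTYZ,P)=-79/64
step 7: merge (BJMRTYZ,P) at d=-79/64; branch lengths BJMRTYZ→-79/128, P→-79/128; new cluster BJMPRTYZ
final tree: ((((B:197/48,(M:11/2,R:9/2):475/48):407/64,T:697/64):207/64,(J:139/32,(Y:87/20,Z:133/20):213/32):431/64):-79/128,P:-79/128)
total length: 4607/64

4607/64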